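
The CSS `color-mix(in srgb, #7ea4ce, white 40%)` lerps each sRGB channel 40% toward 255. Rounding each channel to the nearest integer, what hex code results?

#b2c8e2

#7ea4ce is rgb(126, 164, 206).
Per channel, c → c + 0.4(255 − c):
  R: 126 + 0.4×(255−126) = 126 + 51.6 = 177.6 → 178
  G: 164 + 0.4×(255−164) = 164 + 36.4 = 200.4 → 200
  B: 206 + 0.4×(255−206) = 206 + 19.6 = 225.6 → 226
rgb(178, 200, 226) = #b2c8e2.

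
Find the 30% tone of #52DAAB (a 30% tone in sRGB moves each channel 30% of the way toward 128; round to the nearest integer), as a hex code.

#52DAAB is rgb(82, 218, 171).
Lerp each channel 30% toward 128:
  R: 82 + 13.8 = 95.8 → 96
  G: 218 + 0.3×(128−218) = 218 − 27 = 191 → 191
  B: 171 − 12.9 = 158.1 → 158
rgb(96, 191, 158) = #60BF9E.

#60BF9E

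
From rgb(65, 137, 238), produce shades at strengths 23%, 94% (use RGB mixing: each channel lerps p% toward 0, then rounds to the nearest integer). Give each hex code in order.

23%: (65 − 14.95 = 50.05→50, 137 − 31.51 = 105.49→105, 238 − 54.74 = 183.26→183) → #3269B7
94%: (65 − 61.1 = 3.9→4, 137 − 128.78 = 8.22→8, 238 − 223.72 = 14.28→14) → #04080E

#3269B7, #04080E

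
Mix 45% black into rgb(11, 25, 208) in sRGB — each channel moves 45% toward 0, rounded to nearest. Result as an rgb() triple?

Per channel, c → c + 0.45(0 − c):
  R: 11 − 4.95 = 6.05 → 6
  G: 25 + 0.45×(0−25) = 25 − 11.25 = 13.75 → 14
  B: 208 + 0.45×(0−208) = 208 − 93.6 = 114.4 → 114

rgb(6, 14, 114)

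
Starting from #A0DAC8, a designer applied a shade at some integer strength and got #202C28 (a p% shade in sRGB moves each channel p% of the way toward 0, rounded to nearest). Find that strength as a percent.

#A0DAC8 is rgb(160, 218, 200); #202C28 is rgb(32, 44, 40).
On the G channel (widest range): 44 ≈ 218 + (p/100)(0 − 218), so p ≈ 100×(44 − 218)/(0 − 218) = -17400/-218 = 79.82.
p = 80 reproduces all three channels after rounding.

80%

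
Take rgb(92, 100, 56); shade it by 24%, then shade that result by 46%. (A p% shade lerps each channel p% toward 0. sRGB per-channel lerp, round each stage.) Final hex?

A 24% shade moves each channel 24% toward 0:
  R: 92 + 0.24×(0−92) = 92 − 22.08 = 69.92 → 70
  G: 100 − 24 = 76 → 76
  B: 56 + 0.24×(0−56) = 56 − 13.44 = 42.56 → 43
After the shade: rgb(70, 76, 43) = #464C2B.
A 46% shade moves each channel 46% toward 0:
  R: 70 + 0.46×(0−70) = 70 − 32.2 = 37.8 → 38
  G: 76 + 0.46×(0−76) = 76 − 34.96 = 41.04 → 41
  B: 43 + 0.46×(0−43) = 43 − 19.78 = 23.22 → 23
rgb(38, 41, 23) = #262917.

#262917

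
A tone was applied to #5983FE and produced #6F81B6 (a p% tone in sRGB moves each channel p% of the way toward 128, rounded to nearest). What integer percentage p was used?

57%

#5983FE is rgb(89, 131, 254); #6F81B6 is rgb(111, 129, 182).
On the B channel (widest range): 182 ≈ 254 + (p/100)(128 − 254), so p ≈ 100×(182 − 254)/(128 − 254) = -7200/-126 = 57.14.
p = 57 reproduces all three channels after rounding.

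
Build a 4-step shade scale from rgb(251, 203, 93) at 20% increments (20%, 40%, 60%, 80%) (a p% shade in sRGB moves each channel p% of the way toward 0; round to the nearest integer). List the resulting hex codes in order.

20%: (251 − 50.2 = 200.8→201, 203 − 40.6 = 162.4→162, 93 − 18.6 = 74.4→74) → #C9A24A
40%: (251 − 100.4 = 150.6→151, 203 − 81.2 = 121.8→122, 93 − 37.2 = 55.8→56) → #977A38
60%: (251 − 150.6 = 100.4→100, 203 − 121.8 = 81.2→81, 93 − 55.8 = 37.2→37) → #645125
80%: (251 − 200.8 = 50.2→50, 203 − 162.4 = 40.6→41, 93 − 74.4 = 18.6→19) → #322913

#C9A24A, #977A38, #645125, #322913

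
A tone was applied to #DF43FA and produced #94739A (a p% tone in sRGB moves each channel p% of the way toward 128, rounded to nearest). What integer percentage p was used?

#DF43FA is rgb(223, 67, 250); #94739A is rgb(148, 115, 154).
On the B channel (widest range): 154 ≈ 250 + (p/100)(128 − 250), so p ≈ 100×(154 − 250)/(128 − 250) = -9600/-122 = 78.69.
p = 79 reproduces all three channels after rounding.

79%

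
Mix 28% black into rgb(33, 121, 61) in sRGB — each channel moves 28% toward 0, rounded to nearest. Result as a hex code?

Lerp each channel 28% toward 0:
  R: 33 − 9.24 = 23.76 → 24
  G: 121 + 0.28×(0−121) = 121 − 33.88 = 87.12 → 87
  B: 61 − 17.08 = 43.92 → 44
rgb(24, 87, 44) = #18572c.

#18572c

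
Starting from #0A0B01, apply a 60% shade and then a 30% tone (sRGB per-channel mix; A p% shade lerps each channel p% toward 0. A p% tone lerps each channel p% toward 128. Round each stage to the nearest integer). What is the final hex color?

#0A0B01 is rgb(10, 11, 1).
A 60% shade moves each channel 60% toward 0:
  R: 10 − 6 = 4 → 4
  G: 11 − 6.6 = 4.4 → 4
  B: 1 + 0.6×(0−1) = 1 − 0.6 = 0.4 → 0
After the shade: rgb(4, 4, 0) = #040400.
A 30% tone moves each channel 30% toward 128:
  R: 4 + 37.2 = 41.2 → 41
  G: 4 + 0.3×(128−4) = 4 + 37.2 = 41.2 → 41
  B: 0 + 0.3×(128−0) = 0 + 38.4 = 38.4 → 38
rgb(41, 41, 38) = #292926.

#292926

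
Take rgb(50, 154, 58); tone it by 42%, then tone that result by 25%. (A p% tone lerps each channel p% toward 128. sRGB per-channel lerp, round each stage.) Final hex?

#5E8B61

Lerp each channel 42% toward 128:
  R: 50 + 32.76 = 82.76 → 83
  G: 154 − 10.92 = 143.08 → 143
  B: 58 + 29.4 = 87.4 → 87
After the tone: rgb(83, 143, 87) = #538F57.
Lerp each channel 25% toward 128:
  R: 83 + 11.25 = 94.25 → 94
  G: 143 + 0.25×(128−143) = 143 − 3.75 = 139.25 → 139
  B: 87 + 0.25×(128−87) = 87 + 10.25 = 97.25 → 97
rgb(94, 139, 97) = #5E8B61.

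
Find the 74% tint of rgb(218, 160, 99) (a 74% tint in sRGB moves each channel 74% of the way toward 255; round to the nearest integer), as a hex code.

#f5e6d6

Per channel, c → c + 0.74(255 − c):
  R: 218 + 27.38 = 245.38 → 245
  G: 160 + 0.74×(255−160) = 160 + 70.3 = 230.3 → 230
  B: 99 + 0.74×(255−99) = 99 + 115.44 = 214.44 → 214
rgb(245, 230, 214) = #f5e6d6.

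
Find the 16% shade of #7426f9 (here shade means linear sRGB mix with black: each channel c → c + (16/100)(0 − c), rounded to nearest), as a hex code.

#7426f9 is rgb(116, 38, 249).
A 16% shade moves each channel 16% toward 0:
  R: 116 + 0.16×(0−116) = 116 − 18.56 = 97.44 → 97
  G: 38 − 6.08 = 31.92 → 32
  B: 249 + 0.16×(0−249) = 249 − 39.84 = 209.16 → 209
rgb(97, 32, 209) = #6120d1.

#6120d1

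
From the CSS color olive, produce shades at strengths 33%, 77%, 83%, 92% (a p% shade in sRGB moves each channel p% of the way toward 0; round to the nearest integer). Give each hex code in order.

#565600, #1D1D00, #161600, #0A0A00

CSS olive is rgb(128, 128, 0).
33%: (128 − 42.24 = 85.76→86, 128 − 42.24 = 85.76→86, 0→0) → #565600
77%: (128 − 98.56 = 29.44→29, 128 − 98.56 = 29.44→29, 0→0) → #1D1D00
83%: (128 − 106.24 = 21.76→22, 128 − 106.24 = 21.76→22, 0→0) → #161600
92%: (128 − 117.76 = 10.24→10, 128 − 117.76 = 10.24→10, 0→0) → #0A0A00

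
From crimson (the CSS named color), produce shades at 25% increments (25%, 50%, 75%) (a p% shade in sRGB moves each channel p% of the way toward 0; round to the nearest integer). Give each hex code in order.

CSS crimson is rgb(220, 20, 60).
25%: (220 − 55 = 165→165, 20 − 5 = 15→15, 60 − 15 = 45→45) → #a50f2d
50%: (220 − 110 = 110→110, 20 − 10 = 10→10, 60 − 30 = 30→30) → #6e0a1e
75%: (220 − 165 = 55→55, 20 − 15 = 5→5, 60 − 45 = 15→15) → #37050f

#a50f2d, #6e0a1e, #37050f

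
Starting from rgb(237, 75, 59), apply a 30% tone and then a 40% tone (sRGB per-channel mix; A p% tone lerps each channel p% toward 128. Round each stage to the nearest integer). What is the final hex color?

Per channel, c → c + 0.3(128 − c):
  R: 237 − 32.7 = 204.3 → 204
  G: 75 + 0.3×(128−75) = 75 + 15.9 = 90.9 → 91
  B: 59 + 0.3×(128−59) = 59 + 20.7 = 79.7 → 80
After the tone: rgb(204, 91, 80) = #cc5b50.
Lerp each channel 40% toward 128:
  R: 204 + 0.4×(128−204) = 204 − 30.4 = 173.6 → 174
  G: 91 + 14.8 = 105.8 → 106
  B: 80 + 0.4×(128−80) = 80 + 19.2 = 99.2 → 99
rgb(174, 106, 99) = #ae6a63.

#ae6a63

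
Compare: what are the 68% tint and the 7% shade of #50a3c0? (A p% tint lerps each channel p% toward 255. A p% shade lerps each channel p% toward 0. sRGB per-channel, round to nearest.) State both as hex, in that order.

#50a3c0 is rgb(80, 163, 192).
68% tint:
  R: 80 + 119 = 199 → 199
  G: 163 + 62.56 = 225.56 → 226
  B: 192 + 0.68×(255−192) = 192 + 42.84 = 234.84 → 235
  → #c7e2eb
7% shade:
  R: 80 + 0.07×(0−80) = 80 − 5.6 = 74.4 → 74
  G: 163 + 0.07×(0−163) = 163 − 11.41 = 151.59 → 152
  B: 192 − 13.44 = 178.56 → 179
  → #4a98b3

#c7e2eb, #4a98b3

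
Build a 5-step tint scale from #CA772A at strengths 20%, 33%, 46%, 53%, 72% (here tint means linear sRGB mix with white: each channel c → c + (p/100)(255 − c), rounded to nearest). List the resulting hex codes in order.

#CA772A is rgb(202, 119, 42).
20%: (202 + 10.6 = 212.6→213, 119 + 27.2 = 146.2→146, 42 + 42.6 = 84.6→85) → #D59255
33%: (202 + 17.49 = 219.49→219, 119 + 44.88 = 163.88→164, 42 + 70.29 = 112.29→112) → #DBA470
46%: (202 + 24.38 = 226.38→226, 119 + 62.56 = 181.56→182, 42 + 97.98 = 139.98→140) → #E2B68C
53%: (202 + 28.09 = 230.09→230, 119 + 72.08 = 191.08→191, 42 + 112.89 = 154.89→155) → #E6BF9B
72%: (202 + 38.16 = 240.16→240, 119 + 97.92 = 216.92→217, 42 + 153.36 = 195.36→195) → #F0D9C3

#D59255, #DBA470, #E2B68C, #E6BF9B, #F0D9C3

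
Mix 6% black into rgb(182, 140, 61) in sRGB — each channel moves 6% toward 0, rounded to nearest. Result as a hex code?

Lerp each channel 6% toward 0:
  R: 182 − 10.92 = 171.08 → 171
  G: 140 − 8.4 = 131.6 → 132
  B: 61 − 3.66 = 57.34 → 57
rgb(171, 132, 57) = #ab8439.

#ab8439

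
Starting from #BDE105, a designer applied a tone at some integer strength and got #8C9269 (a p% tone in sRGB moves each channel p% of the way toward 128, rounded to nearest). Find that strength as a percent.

81%

#BDE105 is rgb(189, 225, 5); #8C9269 is rgb(140, 146, 105).
On the B channel (widest range): 105 ≈ 5 + (p/100)(128 − 5), so p ≈ 100×(105 − 5)/(128 − 5) = 10000/123 = 81.30.
p = 81 reproduces all three channels after rounding.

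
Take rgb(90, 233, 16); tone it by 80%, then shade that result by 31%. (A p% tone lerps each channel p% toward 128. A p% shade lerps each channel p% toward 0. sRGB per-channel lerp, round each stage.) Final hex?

#536749

Per channel, c → c + 0.8(128 − c):
  R: 90 + 30.4 = 120.4 → 120
  G: 233 − 84 = 149 → 149
  B: 16 + 0.8×(128−16) = 16 + 89.6 = 105.6 → 106
After the tone: rgb(120, 149, 106) = #78956A.
Lerp each channel 31% toward 0:
  R: 120 + 0.31×(0−120) = 120 − 37.2 = 82.8 → 83
  G: 149 + 0.31×(0−149) = 149 − 46.19 = 102.81 → 103
  B: 106 + 0.31×(0−106) = 106 − 32.86 = 73.14 → 73
rgb(83, 103, 73) = #536749.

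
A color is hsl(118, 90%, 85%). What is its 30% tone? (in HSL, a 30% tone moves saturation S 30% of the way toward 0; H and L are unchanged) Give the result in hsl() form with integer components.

S moves 30% from 90 toward 0: 90 − 27 = 63 → 63.
H and L are unchanged.

hsl(118, 63%, 85%)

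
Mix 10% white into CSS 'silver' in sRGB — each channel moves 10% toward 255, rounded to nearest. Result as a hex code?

CSS silver is rgb(192, 192, 192).
A 10% tint moves each channel 10% toward 255:
  R: 192 + 0.1×(255−192) = 192 + 6.3 = 198.3 → 198
  G: 192 + 0.1×(255−192) = 192 + 6.3 = 198.3 → 198
  B: 192 + 6.3 = 198.3 → 198
rgb(198, 198, 198) = #c6c6c6.

#c6c6c6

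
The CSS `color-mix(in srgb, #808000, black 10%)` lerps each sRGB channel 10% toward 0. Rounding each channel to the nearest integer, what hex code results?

#737300

#808000 is rgb(128, 128, 0).
A 10% shade moves each channel 10% toward 0:
  R: 128 − 12.8 = 115.2 → 115
  G: 128 + 0.1×(0−128) = 128 − 12.8 = 115.2 → 115
  B: 0 + 0.1×(0−0) = 0 + 0 = 0 → 0
rgb(115, 115, 0) = #737300.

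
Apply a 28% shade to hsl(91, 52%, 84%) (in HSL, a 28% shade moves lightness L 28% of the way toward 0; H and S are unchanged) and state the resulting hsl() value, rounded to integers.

hsl(91, 52%, 60%)

L moves 28% from 84 toward 0: 84 − 23.52 = 60.48 → 60.
H and S are unchanged.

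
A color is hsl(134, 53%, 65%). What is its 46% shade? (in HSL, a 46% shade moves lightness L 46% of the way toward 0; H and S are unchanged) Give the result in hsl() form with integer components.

hsl(134, 53%, 35%)

L moves 46% from 65 toward 0: 65 − 29.9 = 35.1 → 35.
H and S are unchanged.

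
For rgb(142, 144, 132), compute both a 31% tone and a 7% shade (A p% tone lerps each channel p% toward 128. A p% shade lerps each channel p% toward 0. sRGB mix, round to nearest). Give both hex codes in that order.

#8A8B83, #84867B

31% tone:
  R: 142 − 4.34 = 137.66 → 138
  G: 144 + 0.31×(128−144) = 144 − 4.96 = 139.04 → 139
  B: 132 + 0.31×(128−132) = 132 − 1.24 = 130.76 → 131
  → #8A8B83
7% shade:
  R: 142 + 0.07×(0−142) = 142 − 9.94 = 132.06 → 132
  G: 144 + 0.07×(0−144) = 144 − 10.08 = 133.92 → 134
  B: 132 + 0.07×(0−132) = 132 − 9.24 = 122.76 → 123
  → #84867B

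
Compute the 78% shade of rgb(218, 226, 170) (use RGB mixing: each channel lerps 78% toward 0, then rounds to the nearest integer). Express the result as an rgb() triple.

A 78% shade moves each channel 78% toward 0:
  R: 218 + 0.78×(0−218) = 218 − 170.04 = 47.96 → 48
  G: 226 + 0.78×(0−226) = 226 − 176.28 = 49.72 → 50
  B: 170 − 132.6 = 37.4 → 37

rgb(48, 50, 37)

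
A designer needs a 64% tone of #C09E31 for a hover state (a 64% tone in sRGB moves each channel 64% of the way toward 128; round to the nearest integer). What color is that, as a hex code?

#C09E31 is rgb(192, 158, 49).
Lerp each channel 64% toward 128:
  R: 192 + 0.64×(128−192) = 192 − 40.96 = 151.04 → 151
  G: 158 − 19.2 = 138.8 → 139
  B: 49 + 0.64×(128−49) = 49 + 50.56 = 99.56 → 100
rgb(151, 139, 100) = #978B64.

#978B64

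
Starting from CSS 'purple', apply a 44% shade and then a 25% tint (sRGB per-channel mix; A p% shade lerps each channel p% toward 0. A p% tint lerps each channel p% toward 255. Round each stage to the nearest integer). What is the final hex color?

CSS purple is rgb(128, 0, 128).
Per channel, c → c + 0.44(0 − c):
  R: 128 − 56.32 = 71.68 → 72
  G: 0 + 0 = 0 → 0
  B: 128 − 56.32 = 71.68 → 72
After the shade: rgb(72, 0, 72) = #480048.
A 25% tint moves each channel 25% toward 255:
  R: 72 + 0.25×(255−72) = 72 + 45.75 = 117.75 → 118
  G: 0 + 0.25×(255−0) = 0 + 63.75 = 63.75 → 64
  B: 72 + 45.75 = 117.75 → 118
rgb(118, 64, 118) = #764076.

#764076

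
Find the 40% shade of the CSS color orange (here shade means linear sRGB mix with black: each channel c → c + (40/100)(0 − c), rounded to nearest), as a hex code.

#996300

CSS orange is rgb(255, 165, 0).
Per channel, c → c + 0.4(0 − c):
  R: 255 − 102 = 153 → 153
  G: 165 + 0.4×(0−165) = 165 − 66 = 99 → 99
  B: 0 + 0.4×(0−0) = 0 + 0 = 0 → 0
rgb(153, 99, 0) = #996300.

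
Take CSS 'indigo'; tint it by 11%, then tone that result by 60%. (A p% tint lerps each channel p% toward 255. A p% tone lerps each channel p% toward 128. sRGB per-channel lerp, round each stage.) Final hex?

#735886

CSS indigo is rgb(75, 0, 130).
Lerp each channel 11% toward 255:
  R: 75 + 19.8 = 94.8 → 95
  G: 0 + 0.11×(255−0) = 0 + 28.05 = 28.05 → 28
  B: 130 + 0.11×(255−130) = 130 + 13.75 = 143.75 → 144
After the tint: rgb(95, 28, 144) = #5F1C90.
Per channel, c → c + 0.6(128 − c):
  R: 95 + 19.8 = 114.8 → 115
  G: 28 + 0.6×(128−28) = 28 + 60 = 88 → 88
  B: 144 − 9.6 = 134.4 → 134
rgb(115, 88, 134) = #735886.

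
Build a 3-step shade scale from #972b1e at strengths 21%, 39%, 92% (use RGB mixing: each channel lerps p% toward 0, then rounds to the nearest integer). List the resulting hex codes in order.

#972b1e is rgb(151, 43, 30).
21%: (151 − 31.71 = 119.29→119, 43 − 9.03 = 33.97→34, 30 − 6.3 = 23.7→24) → #772218
39%: (151 − 58.89 = 92.11→92, 43 − 16.77 = 26.23→26, 30 − 11.7 = 18.3→18) → #5c1a12
92%: (151 − 138.92 = 12.08→12, 43 − 39.56 = 3.44→3, 30 − 27.6 = 2.4→2) → #0c0302

#772218, #5c1a12, #0c0302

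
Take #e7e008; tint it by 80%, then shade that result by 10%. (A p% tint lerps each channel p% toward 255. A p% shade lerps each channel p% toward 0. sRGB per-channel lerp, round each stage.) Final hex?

#e1e0b9

#e7e008 is rgb(231, 224, 8).
Per channel, c → c + 0.8(255 − c):
  R: 231 + 19.2 = 250.2 → 250
  G: 224 + 0.8×(255−224) = 224 + 24.8 = 248.8 → 249
  B: 8 + 197.6 = 205.6 → 206
After the tint: rgb(250, 249, 206) = #faf9ce.
Per channel, c → c + 0.1(0 − c):
  R: 250 + 0.1×(0−250) = 250 − 25 = 225 → 225
  G: 249 − 24.9 = 224.1 → 224
  B: 206 + 0.1×(0−206) = 206 − 20.6 = 185.4 → 185
rgb(225, 224, 185) = #e1e0b9.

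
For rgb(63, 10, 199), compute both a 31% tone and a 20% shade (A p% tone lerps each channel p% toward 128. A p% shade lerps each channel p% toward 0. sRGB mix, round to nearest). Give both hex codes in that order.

31% tone:
  R: 63 + 20.15 = 83.15 → 83
  G: 10 + 36.58 = 46.58 → 47
  B: 199 − 22.01 = 176.99 → 177
  → #532fb1
20% shade:
  R: 63 + 0.2×(0−63) = 63 − 12.6 = 50.4 → 50
  G: 10 + 0.2×(0−10) = 10 − 2 = 8 → 8
  B: 199 + 0.2×(0−199) = 199 − 39.8 = 159.2 → 159
  → #32089f

#532fb1, #32089f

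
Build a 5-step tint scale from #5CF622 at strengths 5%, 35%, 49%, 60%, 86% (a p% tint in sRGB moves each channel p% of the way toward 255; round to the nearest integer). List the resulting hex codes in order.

#5CF622 is rgb(92, 246, 34).
5%: (92 + 8.15 = 100.15→100, 246→246, 34 + 11.05 = 45.05→45) → #64F62D
35%: (92 + 57.05 = 149.05→149, 246 + 3.15 = 249.15→249, 34 + 77.35 = 111.35→111) → #95F96F
49%: (92 + 79.87 = 171.87→172, 246 + 4.41 = 250.41→250, 34 + 108.29 = 142.29→142) → #ACFA8E
60%: (92 + 97.8 = 189.8→190, 246 + 5.4 = 251.4→251, 34 + 132.6 = 166.6→167) → #BEFBA7
86%: (92 + 140.18 = 232.18→232, 246 + 7.74 = 253.74→254, 34 + 190.06 = 224.06→224) → #E8FEE0

#64F62D, #95F96F, #ACFA8E, #BEFBA7, #E8FEE0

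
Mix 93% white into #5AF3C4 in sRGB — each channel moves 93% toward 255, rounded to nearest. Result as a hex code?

#F3FEFB

#5AF3C4 is rgb(90, 243, 196).
A 93% tint moves each channel 93% toward 255:
  R: 90 + 0.93×(255−90) = 90 + 153.45 = 243.45 → 243
  G: 243 + 11.16 = 254.16 → 254
  B: 196 + 0.93×(255−196) = 196 + 54.87 = 250.87 → 251
rgb(243, 254, 251) = #F3FEFB.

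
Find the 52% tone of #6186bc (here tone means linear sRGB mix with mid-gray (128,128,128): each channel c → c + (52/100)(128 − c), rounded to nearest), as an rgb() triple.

#6186bc is rgb(97, 134, 188).
A 52% tone moves each channel 52% toward 128:
  R: 97 + 0.52×(128−97) = 97 + 16.12 = 113.12 → 113
  G: 134 + 0.52×(128−134) = 134 − 3.12 = 130.88 → 131
  B: 188 − 31.2 = 156.8 → 157

rgb(113, 131, 157)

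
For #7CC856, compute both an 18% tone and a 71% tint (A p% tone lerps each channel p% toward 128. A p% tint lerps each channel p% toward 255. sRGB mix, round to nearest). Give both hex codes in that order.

#7DBB5E, #D9EFCE

#7CC856 is rgb(124, 200, 86).
18% tone:
  R: 124 + 0.18×(128−124) = 124 + 0.72 = 124.72 → 125
  G: 200 − 12.96 = 187.04 → 187
  B: 86 + 0.18×(128−86) = 86 + 7.56 = 93.56 → 94
  → #7DBB5E
71% tint:
  R: 124 + 93.01 = 217.01 → 217
  G: 200 + 39.05 = 239.05 → 239
  B: 86 + 119.99 = 205.99 → 206
  → #D9EFCE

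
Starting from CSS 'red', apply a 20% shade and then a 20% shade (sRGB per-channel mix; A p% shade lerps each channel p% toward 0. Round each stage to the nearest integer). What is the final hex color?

CSS red is rgb(255, 0, 0).
Lerp each channel 20% toward 0:
  R: 255 + 0.2×(0−255) = 255 − 51 = 204 → 204
  G: 0 + 0 = 0 → 0
  B: 0 + 0 = 0 → 0
After the shade: rgb(204, 0, 0) = #CC0000.
A 20% shade moves each channel 20% toward 0:
  R: 204 − 40.8 = 163.2 → 163
  G: 0 + 0 = 0 → 0
  B: 0 + 0.2×(0−0) = 0 + 0 = 0 → 0
rgb(163, 0, 0) = #A30000.

#A30000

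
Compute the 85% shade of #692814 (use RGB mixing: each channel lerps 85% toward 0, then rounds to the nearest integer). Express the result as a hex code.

#692814 is rgb(105, 40, 20).
Per channel, c → c + 0.85(0 − c):
  R: 105 + 0.85×(0−105) = 105 − 89.25 = 15.75 → 16
  G: 40 + 0.85×(0−40) = 40 − 34 = 6 → 6
  B: 20 + 0.85×(0−20) = 20 − 17 = 3 → 3
rgb(16, 6, 3) = #100603.

#100603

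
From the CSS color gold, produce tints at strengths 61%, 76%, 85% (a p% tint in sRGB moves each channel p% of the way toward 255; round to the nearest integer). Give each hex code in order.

CSS gold is rgb(255, 215, 0).
61%: (255→255, 215 + 24.4 = 239.4→239, 0 + 155.55 = 155.55→156) → #ffef9c
76%: (255→255, 215 + 30.4 = 245.4→245, 0 + 193.8 = 193.8→194) → #fff5c2
85%: (255→255, 215 + 34 = 249→249, 0 + 216.75 = 216.75→217) → #fff9d9

#ffef9c, #fff5c2, #fff9d9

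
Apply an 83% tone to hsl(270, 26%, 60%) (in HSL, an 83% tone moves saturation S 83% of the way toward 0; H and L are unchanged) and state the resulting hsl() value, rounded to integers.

S moves 83% from 26 toward 0: 26 − 21.58 = 4.42 → 4.
H and L are unchanged.

hsl(270, 4%, 60%)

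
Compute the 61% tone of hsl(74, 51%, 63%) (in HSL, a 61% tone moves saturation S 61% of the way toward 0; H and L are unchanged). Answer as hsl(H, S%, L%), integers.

hsl(74, 20%, 63%)

S moves 61% from 51 toward 0: 51 − 31.11 = 19.89 → 20.
H and L are unchanged.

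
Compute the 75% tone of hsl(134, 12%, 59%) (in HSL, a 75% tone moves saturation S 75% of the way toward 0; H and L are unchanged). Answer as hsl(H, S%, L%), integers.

S moves 75% from 12 toward 0: 12 − 9 = 3 → 3.
H and L are unchanged.

hsl(134, 3%, 59%)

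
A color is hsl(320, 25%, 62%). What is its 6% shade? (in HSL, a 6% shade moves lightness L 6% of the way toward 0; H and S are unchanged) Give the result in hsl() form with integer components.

hsl(320, 25%, 58%)

L moves 6% from 62 toward 0: 62 − 3.72 = 58.28 → 58.
H and S are unchanged.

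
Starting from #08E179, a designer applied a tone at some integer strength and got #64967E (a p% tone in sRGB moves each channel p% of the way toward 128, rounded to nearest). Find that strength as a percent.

#08E179 is rgb(8, 225, 121); #64967E is rgb(100, 150, 126).
On the R channel (widest range): 100 ≈ 8 + (p/100)(128 − 8), so p ≈ 100×(100 − 8)/(128 − 8) = 9200/120 = 76.67.
p = 77 reproduces all three channels after rounding.

77%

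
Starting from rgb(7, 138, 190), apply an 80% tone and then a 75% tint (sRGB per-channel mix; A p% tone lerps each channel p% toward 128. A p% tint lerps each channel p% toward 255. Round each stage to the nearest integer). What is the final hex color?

Per channel, c → c + 0.8(128 − c):
  R: 7 + 0.8×(128−7) = 7 + 96.8 = 103.8 → 104
  G: 138 + 0.8×(128−138) = 138 − 8 = 130 → 130
  B: 190 + 0.8×(128−190) = 190 − 49.6 = 140.4 → 140
After the tone: rgb(104, 130, 140) = #68828c.
A 75% tint moves each channel 75% toward 255:
  R: 104 + 0.75×(255−104) = 104 + 113.25 = 217.25 → 217
  G: 130 + 0.75×(255−130) = 130 + 93.75 = 223.75 → 224
  B: 140 + 86.25 = 226.25 → 226
rgb(217, 224, 226) = #d9e0e2.

#d9e0e2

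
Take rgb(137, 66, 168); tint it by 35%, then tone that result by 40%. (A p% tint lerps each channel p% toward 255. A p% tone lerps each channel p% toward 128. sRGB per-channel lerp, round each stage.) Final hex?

A 35% tint moves each channel 35% toward 255:
  R: 137 + 0.35×(255−137) = 137 + 41.3 = 178.3 → 178
  G: 66 + 66.15 = 132.15 → 132
  B: 168 + 0.35×(255−168) = 168 + 30.45 = 198.45 → 198
After the tint: rgb(178, 132, 198) = #B284C6.
A 40% tone moves each channel 40% toward 128:
  R: 178 − 20 = 158 → 158
  G: 132 − 1.6 = 130.4 → 130
  B: 198 − 28 = 170 → 170
rgb(158, 130, 170) = #9E82AA.

#9E82AA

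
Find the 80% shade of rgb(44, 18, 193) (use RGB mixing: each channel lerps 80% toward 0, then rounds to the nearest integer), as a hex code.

#090427

Per channel, c → c + 0.8(0 − c):
  R: 44 + 0.8×(0−44) = 44 − 35.2 = 8.8 → 9
  G: 18 + 0.8×(0−18) = 18 − 14.4 = 3.6 → 4
  B: 193 − 154.4 = 38.6 → 39
rgb(9, 4, 39) = #090427.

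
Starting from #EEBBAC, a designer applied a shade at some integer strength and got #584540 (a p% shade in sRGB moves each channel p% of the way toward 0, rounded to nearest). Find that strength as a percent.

#EEBBAC is rgb(238, 187, 172); #584540 is rgb(88, 69, 64).
On the R channel (widest range): 88 ≈ 238 + (p/100)(0 − 238), so p ≈ 100×(88 − 238)/(0 − 238) = -15000/-238 = 63.03.
p = 63 reproduces all three channels after rounding.

63%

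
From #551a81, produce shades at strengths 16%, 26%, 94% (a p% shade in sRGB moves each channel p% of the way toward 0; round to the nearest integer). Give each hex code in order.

#47166c, #3f135f, #050208

#551a81 is rgb(85, 26, 129).
16%: (85 − 13.6 = 71.4→71, 26 − 4.16 = 21.84→22, 129 − 20.64 = 108.36→108) → #47166c
26%: (85 − 22.1 = 62.9→63, 26 − 6.76 = 19.24→19, 129 − 33.54 = 95.46→95) → #3f135f
94%: (85 − 79.9 = 5.1→5, 26 − 24.44 = 1.56→2, 129 − 121.26 = 7.74→8) → #050208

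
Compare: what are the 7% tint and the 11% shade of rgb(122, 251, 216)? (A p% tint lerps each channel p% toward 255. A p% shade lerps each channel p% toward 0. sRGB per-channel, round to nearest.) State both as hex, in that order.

7% tint:
  R: 122 + 0.07×(255−122) = 122 + 9.31 = 131.31 → 131
  G: 251 + 0.28 = 251.28 → 251
  B: 216 + 0.07×(255−216) = 216 + 2.73 = 218.73 → 219
  → #83FBDB
11% shade:
  R: 122 − 13.42 = 108.58 → 109
  G: 251 + 0.11×(0−251) = 251 − 27.61 = 223.39 → 223
  B: 216 + 0.11×(0−216) = 216 − 23.76 = 192.24 → 192
  → #6DDFC0

#83FBDB, #6DDFC0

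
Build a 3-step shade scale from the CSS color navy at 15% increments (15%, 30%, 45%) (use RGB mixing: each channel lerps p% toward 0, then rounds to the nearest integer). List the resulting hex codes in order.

CSS navy is rgb(0, 0, 128).
15%: (0→0, 0→0, 128 − 19.2 = 108.8→109) → #00006d
30%: (0→0, 0→0, 128 − 38.4 = 89.6→90) → #00005a
45%: (0→0, 0→0, 128 − 57.6 = 70.4→70) → #000046

#00006d, #00005a, #000046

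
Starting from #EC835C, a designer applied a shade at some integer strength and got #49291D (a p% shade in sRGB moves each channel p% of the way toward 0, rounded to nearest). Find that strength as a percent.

#EC835C is rgb(236, 131, 92); #49291D is rgb(73, 41, 29).
On the R channel (widest range): 73 ≈ 236 + (p/100)(0 − 236), so p ≈ 100×(73 − 236)/(0 − 236) = -16300/-236 = 69.07.
p = 69 reproduces all three channels after rounding.

69%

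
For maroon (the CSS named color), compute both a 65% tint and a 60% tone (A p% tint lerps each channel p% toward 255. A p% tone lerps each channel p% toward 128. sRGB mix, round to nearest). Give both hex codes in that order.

#D3A6A6, #804D4D

CSS maroon is rgb(128, 0, 0).
65% tint:
  R: 128 + 0.65×(255−128) = 128 + 82.55 = 210.55 → 211
  G: 0 + 0.65×(255−0) = 0 + 165.75 = 165.75 → 166
  B: 0 + 0.65×(255−0) = 0 + 165.75 = 165.75 → 166
  → #D3A6A6
60% tone:
  R: 128 + 0 = 128 → 128
  G: 0 + 0.6×(128−0) = 0 + 76.8 = 76.8 → 77
  B: 0 + 0.6×(128−0) = 0 + 76.8 = 76.8 → 77
  → #804D4D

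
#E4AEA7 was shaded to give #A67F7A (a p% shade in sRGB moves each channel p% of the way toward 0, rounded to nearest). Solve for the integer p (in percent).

27%

#E4AEA7 is rgb(228, 174, 167); #A67F7A is rgb(166, 127, 122).
On the R channel (widest range): 166 ≈ 228 + (p/100)(0 − 228), so p ≈ 100×(166 − 228)/(0 − 228) = -6200/-228 = 27.19.
p = 27 reproduces all three channels after rounding.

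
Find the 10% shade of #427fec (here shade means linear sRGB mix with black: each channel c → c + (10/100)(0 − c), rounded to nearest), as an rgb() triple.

rgb(59, 114, 212)

#427fec is rgb(66, 127, 236).
Per channel, c → c + 0.1(0 − c):
  R: 66 − 6.6 = 59.4 → 59
  G: 127 − 12.7 = 114.3 → 114
  B: 236 + 0.1×(0−236) = 236 − 23.6 = 212.4 → 212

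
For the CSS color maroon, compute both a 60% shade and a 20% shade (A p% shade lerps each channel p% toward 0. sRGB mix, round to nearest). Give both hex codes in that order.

CSS maroon is rgb(128, 0, 0).
60% shade:
  R: 128 + 0.6×(0−128) = 128 − 76.8 = 51.2 → 51
  G: 0 + 0.6×(0−0) = 0 + 0 = 0 → 0
  B: 0 + 0.6×(0−0) = 0 + 0 = 0 → 0
  → #330000
20% shade:
  R: 128 + 0.2×(0−128) = 128 − 25.6 = 102.4 → 102
  G: 0 + 0.2×(0−0) = 0 + 0 = 0 → 0
  B: 0 + 0.2×(0−0) = 0 + 0 = 0 → 0
  → #660000

#330000, #660000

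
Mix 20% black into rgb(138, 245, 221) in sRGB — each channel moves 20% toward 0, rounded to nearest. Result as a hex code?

#6EC4B1

Per channel, c → c + 0.2(0 − c):
  R: 138 + 0.2×(0−138) = 138 − 27.6 = 110.4 → 110
  G: 245 − 49 = 196 → 196
  B: 221 − 44.2 = 176.8 → 177
rgb(110, 196, 177) = #6EC4B1.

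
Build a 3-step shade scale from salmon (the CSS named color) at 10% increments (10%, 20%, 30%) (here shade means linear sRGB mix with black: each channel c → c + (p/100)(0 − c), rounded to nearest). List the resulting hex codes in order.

CSS salmon is rgb(250, 128, 114).
10%: (250 − 25 = 225→225, 128 − 12.8 = 115.2→115, 114 − 11.4 = 102.6→103) → #e17367
20%: (250 − 50 = 200→200, 128 − 25.6 = 102.4→102, 114 − 22.8 = 91.2→91) → #c8665b
30%: (250 − 75 = 175→175, 128 − 38.4 = 89.6→90, 114 − 34.2 = 79.8→80) → #af5a50

#e17367, #c8665b, #af5a50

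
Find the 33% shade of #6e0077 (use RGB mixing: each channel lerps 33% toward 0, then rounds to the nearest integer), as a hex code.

#4a0050

#6e0077 is rgb(110, 0, 119).
Lerp each channel 33% toward 0:
  R: 110 + 0.33×(0−110) = 110 − 36.3 = 73.7 → 74
  G: 0 + 0.33×(0−0) = 0 + 0 = 0 → 0
  B: 119 − 39.27 = 79.73 → 80
rgb(74, 0, 80) = #4a0050.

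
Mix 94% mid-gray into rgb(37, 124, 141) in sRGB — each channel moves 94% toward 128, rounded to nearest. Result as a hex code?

Lerp each channel 94% toward 128:
  R: 37 + 0.94×(128−37) = 37 + 85.54 = 122.54 → 123
  G: 124 + 3.76 = 127.76 → 128
  B: 141 + 0.94×(128−141) = 141 − 12.22 = 128.78 → 129
rgb(123, 128, 129) = #7b8081.

#7b8081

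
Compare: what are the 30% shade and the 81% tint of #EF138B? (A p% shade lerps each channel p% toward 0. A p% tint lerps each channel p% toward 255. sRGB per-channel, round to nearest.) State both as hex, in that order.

#EF138B is rgb(239, 19, 139).
30% shade:
  R: 239 + 0.3×(0−239) = 239 − 71.7 = 167.3 → 167
  G: 19 + 0.3×(0−19) = 19 − 5.7 = 13.3 → 13
  B: 139 − 41.7 = 97.3 → 97
  → #A70D61
81% tint:
  R: 239 + 0.81×(255−239) = 239 + 12.96 = 251.96 → 252
  G: 19 + 191.16 = 210.16 → 210
  B: 139 + 0.81×(255−139) = 139 + 93.96 = 232.96 → 233
  → #FCD2E9

#A70D61, #FCD2E9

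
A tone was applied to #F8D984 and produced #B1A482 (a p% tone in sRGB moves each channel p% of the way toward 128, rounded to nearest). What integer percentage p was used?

59%

#F8D984 is rgb(248, 217, 132); #B1A482 is rgb(177, 164, 130).
On the R channel (widest range): 177 ≈ 248 + (p/100)(128 − 248), so p ≈ 100×(177 − 248)/(128 − 248) = -7100/-120 = 59.17.
p = 59 reproduces all three channels after rounding.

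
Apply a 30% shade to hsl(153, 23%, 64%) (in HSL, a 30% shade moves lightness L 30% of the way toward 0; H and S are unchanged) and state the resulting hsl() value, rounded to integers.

L moves 30% from 64 toward 0: 64 − 19.2 = 44.8 → 45.
H and S are unchanged.

hsl(153, 23%, 45%)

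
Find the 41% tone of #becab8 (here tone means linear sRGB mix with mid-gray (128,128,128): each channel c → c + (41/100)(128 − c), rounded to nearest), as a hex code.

#a5aca1

#becab8 is rgb(190, 202, 184).
Lerp each channel 41% toward 128:
  R: 190 + 0.41×(128−190) = 190 − 25.42 = 164.58 → 165
  G: 202 − 30.34 = 171.66 → 172
  B: 184 + 0.41×(128−184) = 184 − 22.96 = 161.04 → 161
rgb(165, 172, 161) = #a5aca1.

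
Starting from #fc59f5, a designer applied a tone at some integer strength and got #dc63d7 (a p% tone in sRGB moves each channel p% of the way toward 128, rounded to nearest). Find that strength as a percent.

26%

#fc59f5 is rgb(252, 89, 245); #dc63d7 is rgb(220, 99, 215).
On the R channel (widest range): 220 ≈ 252 + (p/100)(128 − 252), so p ≈ 100×(220 − 252)/(128 − 252) = -3200/-124 = 25.81.
p = 26 reproduces all three channels after rounding.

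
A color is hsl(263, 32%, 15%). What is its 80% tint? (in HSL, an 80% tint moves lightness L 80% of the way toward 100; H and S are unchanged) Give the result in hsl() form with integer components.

L moves 80% from 15 toward 100: 15 + 68 = 83 → 83.
H and S are unchanged.

hsl(263, 32%, 83%)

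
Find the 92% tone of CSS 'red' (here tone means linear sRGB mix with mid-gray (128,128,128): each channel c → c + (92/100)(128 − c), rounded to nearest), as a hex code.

#8a7676

CSS red is rgb(255, 0, 0).
Lerp each channel 92% toward 128:
  R: 255 − 116.84 = 138.16 → 138
  G: 0 + 0.92×(128−0) = 0 + 117.76 = 117.76 → 118
  B: 0 + 0.92×(128−0) = 0 + 117.76 = 117.76 → 118
rgb(138, 118, 118) = #8a7676.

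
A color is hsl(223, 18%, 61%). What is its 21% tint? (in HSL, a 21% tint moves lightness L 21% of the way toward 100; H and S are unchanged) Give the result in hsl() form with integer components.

hsl(223, 18%, 69%)

L moves 21% from 61 toward 100: 61 + 8.19 = 69.19 → 69.
H and S are unchanged.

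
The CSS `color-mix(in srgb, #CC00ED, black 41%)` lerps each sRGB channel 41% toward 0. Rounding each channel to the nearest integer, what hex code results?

#CC00ED is rgb(204, 0, 237).
Per channel, c → c + 0.41(0 − c):
  R: 204 + 0.41×(0−204) = 204 − 83.64 = 120.36 → 120
  G: 0 + 0 = 0 → 0
  B: 237 + 0.41×(0−237) = 237 − 97.17 = 139.83 → 140
rgb(120, 0, 140) = #78008C.

#78008C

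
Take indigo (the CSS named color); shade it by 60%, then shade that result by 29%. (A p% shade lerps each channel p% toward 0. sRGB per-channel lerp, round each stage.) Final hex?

#150025

CSS indigo is rgb(75, 0, 130).
Lerp each channel 60% toward 0:
  R: 75 − 45 = 30 → 30
  G: 0 + 0 = 0 → 0
  B: 130 + 0.6×(0−130) = 130 − 78 = 52 → 52
After the shade: rgb(30, 0, 52) = #1E0034.
Per channel, c → c + 0.29(0 − c):
  R: 30 + 0.29×(0−30) = 30 − 8.7 = 21.3 → 21
  G: 0 + 0 = 0 → 0
  B: 52 + 0.29×(0−52) = 52 − 15.08 = 36.92 → 37
rgb(21, 0, 37) = #150025.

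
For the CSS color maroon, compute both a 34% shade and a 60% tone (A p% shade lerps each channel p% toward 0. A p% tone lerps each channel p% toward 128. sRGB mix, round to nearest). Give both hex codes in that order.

#540000, #804D4D

CSS maroon is rgb(128, 0, 0).
34% shade:
  R: 128 − 43.52 = 84.48 → 84
  G: 0 + 0 = 0 → 0
  B: 0 + 0 = 0 → 0
  → #540000
60% tone:
  R: 128 + 0.6×(128−128) = 128 + 0 = 128 → 128
  G: 0 + 0.6×(128−0) = 0 + 76.8 = 76.8 → 77
  B: 0 + 76.8 = 76.8 → 77
  → #804D4D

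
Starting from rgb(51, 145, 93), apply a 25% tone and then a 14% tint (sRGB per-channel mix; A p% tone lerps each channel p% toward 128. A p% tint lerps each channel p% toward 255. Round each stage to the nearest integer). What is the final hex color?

#609D7B

Per channel, c → c + 0.25(128 − c):
  R: 51 + 0.25×(128−51) = 51 + 19.25 = 70.25 → 70
  G: 145 − 4.25 = 140.75 → 141
  B: 93 + 0.25×(128−93) = 93 + 8.75 = 101.75 → 102
After the tone: rgb(70, 141, 102) = #468D66.
Lerp each channel 14% toward 255:
  R: 70 + 0.14×(255−70) = 70 + 25.9 = 95.9 → 96
  G: 141 + 15.96 = 156.96 → 157
  B: 102 + 21.42 = 123.42 → 123
rgb(96, 157, 123) = #609D7B.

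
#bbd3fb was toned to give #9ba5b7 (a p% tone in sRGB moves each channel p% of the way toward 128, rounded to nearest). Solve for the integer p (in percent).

#bbd3fb is rgb(187, 211, 251); #9ba5b7 is rgb(155, 165, 183).
On the B channel (widest range): 183 ≈ 251 + (p/100)(128 − 251), so p ≈ 100×(183 − 251)/(128 − 251) = -6800/-123 = 55.28.
p = 55 reproduces all three channels after rounding.

55%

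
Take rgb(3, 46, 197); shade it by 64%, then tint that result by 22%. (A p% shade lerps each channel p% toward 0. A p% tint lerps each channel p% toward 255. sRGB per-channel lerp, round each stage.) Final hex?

Per channel, c → c + 0.64(0 − c):
  R: 3 + 0.64×(0−3) = 3 − 1.92 = 1.08 → 1
  G: 46 − 29.44 = 16.56 → 17
  B: 197 + 0.64×(0−197) = 197 − 126.08 = 70.92 → 71
After the shade: rgb(1, 17, 71) = #011147.
Lerp each channel 22% toward 255:
  R: 1 + 0.22×(255−1) = 1 + 55.88 = 56.88 → 57
  G: 17 + 0.22×(255−17) = 17 + 52.36 = 69.36 → 69
  B: 71 + 40.48 = 111.48 → 111
rgb(57, 69, 111) = #39456f.

#39456f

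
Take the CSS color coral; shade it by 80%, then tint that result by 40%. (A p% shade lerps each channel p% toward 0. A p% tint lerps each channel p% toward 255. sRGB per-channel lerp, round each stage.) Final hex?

#857570

CSS coral is rgb(255, 127, 80).
Lerp each channel 80% toward 0:
  R: 255 + 0.8×(0−255) = 255 − 204 = 51 → 51
  G: 127 − 101.6 = 25.4 → 25
  B: 80 + 0.8×(0−80) = 80 − 64 = 16 → 16
After the shade: rgb(51, 25, 16) = #331910.
Per channel, c → c + 0.4(255 − c):
  R: 51 + 81.6 = 132.6 → 133
  G: 25 + 0.4×(255−25) = 25 + 92 = 117 → 117
  B: 16 + 95.6 = 111.6 → 112
rgb(133, 117, 112) = #857570.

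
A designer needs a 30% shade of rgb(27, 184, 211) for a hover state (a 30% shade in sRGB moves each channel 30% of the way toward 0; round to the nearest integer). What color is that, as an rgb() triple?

Per channel, c → c + 0.3(0 − c):
  R: 27 + 0.3×(0−27) = 27 − 8.1 = 18.9 → 19
  G: 184 + 0.3×(0−184) = 184 − 55.2 = 128.8 → 129
  B: 211 + 0.3×(0−211) = 211 − 63.3 = 147.7 → 148

rgb(19, 129, 148)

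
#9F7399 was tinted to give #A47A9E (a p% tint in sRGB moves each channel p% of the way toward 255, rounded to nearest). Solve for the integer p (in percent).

#9F7399 is rgb(159, 115, 153); #A47A9E is rgb(164, 122, 158).
On the G channel (widest range): 122 ≈ 115 + (p/100)(255 − 115), so p ≈ 100×(122 − 115)/(255 − 115) = 700/140 = 5.00.
p = 5 reproduces all three channels after rounding.

5%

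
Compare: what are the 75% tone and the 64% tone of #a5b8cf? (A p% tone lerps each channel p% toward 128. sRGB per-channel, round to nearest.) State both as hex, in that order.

#a5b8cf is rgb(165, 184, 207).
75% tone:
  R: 165 + 0.75×(128−165) = 165 − 27.75 = 137.25 → 137
  G: 184 − 42 = 142 → 142
  B: 207 + 0.75×(128−207) = 207 − 59.25 = 147.75 → 148
  → #898e94
64% tone:
  R: 165 − 23.68 = 141.32 → 141
  G: 184 + 0.64×(128−184) = 184 − 35.84 = 148.16 → 148
  B: 207 − 50.56 = 156.44 → 156
  → #8d949c

#898e94, #8d949c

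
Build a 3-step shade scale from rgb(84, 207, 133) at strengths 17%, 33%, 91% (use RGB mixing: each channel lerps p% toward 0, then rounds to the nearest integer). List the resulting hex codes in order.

#46AC6E, #388B59, #08130C

17%: (84 − 14.28 = 69.72→70, 207 − 35.19 = 171.81→172, 133 − 22.61 = 110.39→110) → #46AC6E
33%: (84 − 27.72 = 56.28→56, 207 − 68.31 = 138.69→139, 133 − 43.89 = 89.11→89) → #388B59
91%: (84 − 76.44 = 7.56→8, 207 − 188.37 = 18.63→19, 133 − 121.03 = 11.97→12) → #08130C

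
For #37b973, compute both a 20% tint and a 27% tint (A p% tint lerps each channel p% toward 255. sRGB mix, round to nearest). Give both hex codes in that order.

#5fc78f, #6dcc99

#37b973 is rgb(55, 185, 115).
20% tint:
  R: 55 + 40 = 95 → 95
  G: 185 + 0.2×(255−185) = 185 + 14 = 199 → 199
  B: 115 + 28 = 143 → 143
  → #5fc78f
27% tint:
  R: 55 + 0.27×(255−55) = 55 + 54 = 109 → 109
  G: 185 + 0.27×(255−185) = 185 + 18.9 = 203.9 → 204
  B: 115 + 37.8 = 152.8 → 153
  → #6dcc99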